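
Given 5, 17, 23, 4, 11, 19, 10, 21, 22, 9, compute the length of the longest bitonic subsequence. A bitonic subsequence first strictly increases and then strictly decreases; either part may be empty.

6

Let inc[i] be the LIS ending at i and dec[i] the longest strictly decreasing subsequence starting at i. inc = [1, 2, 3, 1, 2, 3, 2, 4, 5, 2], dec = [2, 4, 4, 1, 3, 3, 2, 2, 2, 1].
max_i inc[i]+dec[i]−1 = 6, with one witness 5, 17, 23, 19, 10, 9.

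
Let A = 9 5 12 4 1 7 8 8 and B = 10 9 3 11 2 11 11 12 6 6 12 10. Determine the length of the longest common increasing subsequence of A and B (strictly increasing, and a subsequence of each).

A longest common strictly increasing subsequence is 9, 12 (length 2); it appears in order in both A and B, and no longer such subsequence exists.

2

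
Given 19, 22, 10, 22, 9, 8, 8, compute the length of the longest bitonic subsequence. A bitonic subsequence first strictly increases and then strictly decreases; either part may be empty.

5

One longest bitonic subsequence is 19, 22, 10, 9, 8 (positions 1,2,3,5,7): it rises to 22 then falls. Length 5 is optimal.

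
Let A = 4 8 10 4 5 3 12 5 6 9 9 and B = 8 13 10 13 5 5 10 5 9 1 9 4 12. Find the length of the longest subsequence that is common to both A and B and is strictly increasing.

3

For each value that appears in both, track the longest common increasing run ending there.
The best achievable length is 3; one witness is 8, 10, 12 (A-positions 2,3,7, B-positions 1,3,13).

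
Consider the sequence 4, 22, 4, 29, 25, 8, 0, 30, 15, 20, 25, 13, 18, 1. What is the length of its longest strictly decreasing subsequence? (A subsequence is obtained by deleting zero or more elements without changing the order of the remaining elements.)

Let dp[i] be the longest decreasing subsequence ending at position i. Then dp = [1, 1, 2, 1, 2, 3, 4, 1, 3, 3, 2, 4, 4, 5].
The maximum is 5; one witness is 29, 25, 15, 13, 1 at positions 4,5,9,12,14.

5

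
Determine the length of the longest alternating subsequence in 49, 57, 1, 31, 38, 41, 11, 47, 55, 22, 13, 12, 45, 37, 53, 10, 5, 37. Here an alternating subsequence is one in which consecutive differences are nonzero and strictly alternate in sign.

A longest alternating subsequence is 49, 57, 1, 31, 11, 47, 22, 45, 37, 53, 10, 37 (positions 1,2,3,4,7,8,10,13,14,15,16,18); its 11 consecutive differences strictly alternate in sign, and length 12 is optimal.

12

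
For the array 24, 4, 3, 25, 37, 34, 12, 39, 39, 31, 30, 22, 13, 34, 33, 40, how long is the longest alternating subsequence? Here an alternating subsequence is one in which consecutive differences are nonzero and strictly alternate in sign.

9

Track the best alternating length ending on an up-step vs a down-step at each position: up/down = 1/1, 1/2, 1/2, 3/1, 3/1, 3/4, 3/4, 5/1, 5/1, 5/6, 5/6, 5/6, 5/6, 7/6, 7/8, 9/1.
The maximum over both is 9; one such subsequence is 24, 4, 37, 34, 39, 31, 34, 33, 40.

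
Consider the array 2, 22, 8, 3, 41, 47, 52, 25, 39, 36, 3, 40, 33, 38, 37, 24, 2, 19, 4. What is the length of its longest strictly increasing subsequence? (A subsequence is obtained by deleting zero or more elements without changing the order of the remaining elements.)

5

One longest increasing subsequence is 2, 22, 41, 47, 52 (positions 1,2,5,6,7), of length 5; no longer one exists.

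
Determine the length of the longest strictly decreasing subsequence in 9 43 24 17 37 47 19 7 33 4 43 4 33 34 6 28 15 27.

Scanning left to right, the best length ending at each element is: 9→1, 43→1, 24→2, 17→3, 37→2, 47→1, 19→3, 7→4, 33→3, 4→5, 43→2, 4→5, 33→3, 34→3, 6→5, 28→4, 15→5, 27→5.
So the longest decreasing subsequence has length 5, e.g. 43, 24, 17, 7, 4.

5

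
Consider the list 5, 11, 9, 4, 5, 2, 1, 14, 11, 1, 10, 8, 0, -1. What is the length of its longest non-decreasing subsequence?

Scanning left to right, the best length ending at each element is: 5→1, 11→2, 9→2, 4→1, 5→2, 2→1, 1→1, 14→3, 11→3, 1→2, 10→3, 8→3, 0→1, -1→1.
So the longest non-decreasing subsequence has length 3, e.g. 5, 11, 14.

3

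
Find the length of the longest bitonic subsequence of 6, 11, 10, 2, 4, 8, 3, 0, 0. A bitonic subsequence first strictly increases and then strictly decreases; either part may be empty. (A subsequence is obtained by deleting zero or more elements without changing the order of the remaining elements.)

One longest bitonic subsequence is 6, 11, 10, 8, 3, 0 (positions 1,2,3,6,7,9): it rises to 11 then falls. Length 6 is optimal.

6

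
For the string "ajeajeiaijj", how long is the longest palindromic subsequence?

7

One longest palindromic subsequence is jjiaijj (positions 2,5,7,8,9,10,11); it reads the same forward and backward, and the interval DP gives dp[1][11] = 7.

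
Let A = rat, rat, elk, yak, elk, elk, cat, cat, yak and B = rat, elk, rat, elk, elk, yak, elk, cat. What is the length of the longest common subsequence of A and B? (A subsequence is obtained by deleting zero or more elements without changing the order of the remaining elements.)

A longest common subsequence is rat, rat, elk, yak, elk, cat (length 6); the LCS DP confirms no longer common subsequence exists.

6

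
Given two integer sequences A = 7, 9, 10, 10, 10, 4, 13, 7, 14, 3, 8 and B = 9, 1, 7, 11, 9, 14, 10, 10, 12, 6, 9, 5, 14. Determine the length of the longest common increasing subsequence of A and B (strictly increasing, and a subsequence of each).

A longest common strictly increasing subsequence is 7, 9, 10, 14 (length 4); it appears in order in both A and B, and no longer such subsequence exists.

4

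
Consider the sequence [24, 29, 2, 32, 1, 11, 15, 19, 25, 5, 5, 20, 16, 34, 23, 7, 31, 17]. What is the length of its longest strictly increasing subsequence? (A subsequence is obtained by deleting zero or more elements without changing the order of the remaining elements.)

7

Let dp[i] be the longest increasing subsequence ending at position i. Then dp = [1, 2, 1, 3, 1, 2, 3, 4, 5, 2, 2, 5, 4, 6, 6, 3, 7, 5].
The maximum is 7; one witness is 2, 11, 15, 19, 20, 23, 31 at positions 3,6,7,8,12,15,17.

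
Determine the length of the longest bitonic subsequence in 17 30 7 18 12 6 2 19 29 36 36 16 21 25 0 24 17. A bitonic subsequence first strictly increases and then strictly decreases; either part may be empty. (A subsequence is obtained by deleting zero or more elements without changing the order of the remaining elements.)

Let inc[i] be the LIS ending at i and dec[i] the longest strictly decreasing subsequence starting at i. inc = [1, 2, 1, 2, 2, 1, 1, 3, 4, 5, 5, 3, 4, 5, 1, 5, 4], dec = [5, 6, 4, 5, 4, 3, 2, 3, 4, 4, 4, 2, 2, 3, 1, 2, 1].
max_i inc[i]+dec[i]−1 = 8, with one witness 17, 18, 19, 29, 36, 25, 24, 17.

8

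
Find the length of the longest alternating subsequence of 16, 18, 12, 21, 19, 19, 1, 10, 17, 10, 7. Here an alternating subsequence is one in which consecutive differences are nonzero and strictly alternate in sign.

A longest alternating subsequence is 16, 18, 12, 21, 1, 17, 10 (positions 1,2,3,4,7,9,10); its 6 consecutive differences strictly alternate in sign, and length 7 is optimal.

7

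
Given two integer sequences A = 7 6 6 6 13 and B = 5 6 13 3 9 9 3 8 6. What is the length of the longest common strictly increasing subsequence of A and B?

2

For each value that appears in both, track the longest common increasing run ending there.
The best achievable length is 2; one witness is 6, 13 (A-positions 2,5, B-positions 2,3).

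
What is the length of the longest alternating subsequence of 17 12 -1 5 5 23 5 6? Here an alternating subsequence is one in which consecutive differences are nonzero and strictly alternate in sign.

5

Track the best alternating length ending on an up-step vs a down-step at each position: up/down = 1/1, 1/2, 1/2, 3/2, 3/2, 3/1, 3/4, 5/4.
The maximum over both is 5; one such subsequence is 17, 12, 23, 5, 6.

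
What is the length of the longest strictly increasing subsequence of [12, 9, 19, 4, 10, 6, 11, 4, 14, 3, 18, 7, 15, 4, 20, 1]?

Let dp[i] be the longest increasing subsequence ending at position i. Then dp = [1, 1, 2, 1, 2, 2, 3, 1, 4, 1, 5, 3, 5, 2, 6, 1].
The maximum is 6; one witness is 9, 10, 11, 14, 18, 20 at positions 2,5,7,9,11,15.

6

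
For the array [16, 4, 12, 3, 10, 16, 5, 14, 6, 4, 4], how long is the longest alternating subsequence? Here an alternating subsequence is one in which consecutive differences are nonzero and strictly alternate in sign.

A longest alternating subsequence is 16, 4, 12, 3, 10, 5, 14, 6 (positions 1,2,3,4,5,7,8,9); its 7 consecutive differences strictly alternate in sign, and length 8 is optimal.

8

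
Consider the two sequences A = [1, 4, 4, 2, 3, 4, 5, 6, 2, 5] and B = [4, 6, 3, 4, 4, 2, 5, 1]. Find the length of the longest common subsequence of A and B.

Backtracking the LCS table gives one alignment: 4 (A2,B1) → 4 (A3,B4) → 4 (A6,B5) → 2 (A9,B6) → 5 (A10,B7).
So the longest common subsequence has length 5.

5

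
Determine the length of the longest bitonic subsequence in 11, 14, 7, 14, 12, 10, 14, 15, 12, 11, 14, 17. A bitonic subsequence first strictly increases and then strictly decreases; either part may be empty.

One longest bitonic subsequence is 11, 12, 14, 15, 12, 11 (positions 1,5,7,8,9,10): it rises to 15 then falls. Length 6 is optimal.

6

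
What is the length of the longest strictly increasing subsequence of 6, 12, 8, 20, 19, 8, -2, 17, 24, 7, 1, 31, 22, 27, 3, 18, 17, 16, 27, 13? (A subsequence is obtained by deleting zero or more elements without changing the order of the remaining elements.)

Scanning left to right, the best length ending at each element is: 6→1, 12→2, 8→2, 20→3, 19→3, 8→2, -2→1, 17→3, 24→4, 7→2, 1→2, 31→5, 22→4, 27→5, 3→3, 18→4, 17→4, 16→4, 27→5, 13→4.
So the longest increasing subsequence has length 5, e.g. 6, 12, 20, 24, 31.

5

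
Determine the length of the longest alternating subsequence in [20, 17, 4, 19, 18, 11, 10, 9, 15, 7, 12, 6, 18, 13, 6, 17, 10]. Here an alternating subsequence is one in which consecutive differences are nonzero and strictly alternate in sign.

Track the best alternating length ending on an up-step vs a down-step at each position: up/down = 1/1, 1/2, 1/2, 3/2, 3/4, 3/4, 3/4, 3/4, 5/4, 3/6, 7/6, 3/8, 9/4, 9/10, 3/10, 11/10, 11/12.
The maximum over both is 12; one such subsequence is 20, 17, 19, 11, 15, 7, 12, 6, 18, 13, 17, 10.

12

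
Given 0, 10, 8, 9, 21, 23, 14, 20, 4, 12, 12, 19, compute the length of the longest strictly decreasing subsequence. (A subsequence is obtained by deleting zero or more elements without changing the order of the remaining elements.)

3

Let dp[i] be the longest decreasing subsequence ending at position i. Then dp = [1, 1, 2, 2, 1, 1, 2, 2, 3, 3, 3, 3].
The maximum is 3; one witness is 10, 8, 4 at positions 2,3,9.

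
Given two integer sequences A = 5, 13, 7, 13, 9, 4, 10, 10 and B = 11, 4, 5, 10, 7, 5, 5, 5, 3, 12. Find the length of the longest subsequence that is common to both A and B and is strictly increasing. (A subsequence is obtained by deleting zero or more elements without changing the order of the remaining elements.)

For each value that appears in both, track the longest common increasing run ending there.
The best achievable length is 2; one witness is 4, 10 (A-positions 6,7, B-positions 2,4).

2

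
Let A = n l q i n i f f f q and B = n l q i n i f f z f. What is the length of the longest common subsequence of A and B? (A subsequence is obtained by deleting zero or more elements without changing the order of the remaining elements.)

9

A longest common subsequence is nlqinifff (length 9); the LCS DP confirms no longer common subsequence exists.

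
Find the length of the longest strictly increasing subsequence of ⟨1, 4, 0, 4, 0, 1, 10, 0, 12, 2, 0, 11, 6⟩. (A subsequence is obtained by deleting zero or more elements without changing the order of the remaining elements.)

Scanning left to right, the best length ending at each element is: 1→1, 4→2, 0→1, 4→2, 0→1, 1→2, 10→3, 0→1, 12→4, 2→3, 0→1, 11→4, 6→4.
So the longest increasing subsequence has length 4, e.g. 1, 4, 10, 12.

4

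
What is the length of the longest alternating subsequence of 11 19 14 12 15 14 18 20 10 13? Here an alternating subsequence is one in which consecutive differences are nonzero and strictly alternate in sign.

8

A longest alternating subsequence is 11, 19, 14, 15, 14, 18, 10, 13 (positions 1,2,3,5,6,7,9,10); its 7 consecutive differences strictly alternate in sign, and length 8 is optimal.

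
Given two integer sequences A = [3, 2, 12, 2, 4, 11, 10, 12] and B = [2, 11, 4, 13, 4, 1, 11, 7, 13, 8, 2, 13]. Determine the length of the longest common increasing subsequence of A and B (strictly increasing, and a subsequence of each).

A longest common strictly increasing subsequence is 2, 4, 11 (length 3); it appears in order in both A and B, and no longer such subsequence exists.

3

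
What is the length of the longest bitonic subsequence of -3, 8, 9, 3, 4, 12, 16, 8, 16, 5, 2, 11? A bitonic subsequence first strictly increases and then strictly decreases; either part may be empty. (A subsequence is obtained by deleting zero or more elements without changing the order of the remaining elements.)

One longest bitonic subsequence is -3, 8, 9, 12, 16, 8, 5, 2 (positions 1,2,3,6,7,8,10,11): it rises to 16 then falls. Length 8 is optimal.

8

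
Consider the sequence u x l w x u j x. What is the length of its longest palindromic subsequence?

5

One longest palindromic subsequence is uxwxu (positions 1,2,4,5,6); it reads the same forward and backward, and the interval DP gives dp[1][8] = 5.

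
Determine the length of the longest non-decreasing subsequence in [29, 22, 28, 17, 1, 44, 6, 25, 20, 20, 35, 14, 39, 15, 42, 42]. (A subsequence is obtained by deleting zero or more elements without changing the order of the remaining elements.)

8

Let dp[i] be the longest non-decreasing subsequence ending at position i. Then dp = [1, 1, 2, 1, 1, 3, 2, 3, 3, 4, 5, 3, 6, 4, 7, 8].
The maximum is 8; one witness is 1, 6, 20, 20, 35, 39, 42, 42 at positions 5,7,9,10,11,13,15,16.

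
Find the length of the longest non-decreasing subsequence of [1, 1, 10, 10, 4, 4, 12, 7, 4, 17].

6

One longest non-decreasing subsequence is 1, 1, 10, 10, 12, 17 (positions 1,2,3,4,7,10), of length 6; no longer one exists.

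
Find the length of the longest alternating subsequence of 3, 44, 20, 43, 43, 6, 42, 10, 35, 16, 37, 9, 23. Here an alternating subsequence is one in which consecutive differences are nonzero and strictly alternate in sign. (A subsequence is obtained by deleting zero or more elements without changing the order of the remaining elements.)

12

A longest alternating subsequence is 3, 44, 20, 43, 6, 42, 10, 35, 16, 37, 9, 23 (positions 1,2,3,4,6,7,8,9,10,11,12,13); its 11 consecutive differences strictly alternate in sign, and length 12 is optimal.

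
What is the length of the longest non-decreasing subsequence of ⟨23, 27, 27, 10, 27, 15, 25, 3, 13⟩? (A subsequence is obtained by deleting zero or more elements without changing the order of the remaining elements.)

4

One longest non-decreasing subsequence is 23, 27, 27, 27 (positions 1,2,3,5), of length 4; no longer one exists.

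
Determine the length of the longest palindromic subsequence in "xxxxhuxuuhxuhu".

One longest palindromic subsequence is huxuuxuh (positions 5,6,7,8,9,11,12,13); it reads the same forward and backward, and the interval DP gives dp[1][14] = 8.

8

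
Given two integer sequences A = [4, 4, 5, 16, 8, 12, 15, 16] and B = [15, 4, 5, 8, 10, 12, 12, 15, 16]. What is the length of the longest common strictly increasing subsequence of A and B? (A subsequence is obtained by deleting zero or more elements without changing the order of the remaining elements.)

6

A longest common strictly increasing subsequence is 4, 5, 8, 12, 15, 16 (length 6); it appears in order in both A and B, and no longer such subsequence exists.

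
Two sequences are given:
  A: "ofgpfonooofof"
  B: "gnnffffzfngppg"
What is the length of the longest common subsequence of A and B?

4

Backtracking the LCS table gives one alignment: f (A2,B5) → f (A5,B6) → f (A11,B7) → f (A13,B9).
So the longest common subsequence has length 4.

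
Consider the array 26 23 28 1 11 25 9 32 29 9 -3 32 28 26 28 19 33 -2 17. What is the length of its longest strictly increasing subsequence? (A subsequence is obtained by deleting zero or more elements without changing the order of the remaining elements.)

One longest increasing subsequence is 1, 11, 25, 29, 32, 33 (positions 4,5,6,9,12,17), of length 6; no longer one exists.

6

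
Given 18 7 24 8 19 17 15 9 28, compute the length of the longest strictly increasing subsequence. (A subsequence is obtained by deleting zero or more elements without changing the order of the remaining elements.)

4

Scanning left to right, the best length ending at each element is: 18→1, 7→1, 24→2, 8→2, 19→3, 17→3, 15→3, 9→3, 28→4.
So the longest increasing subsequence has length 4, e.g. 7, 8, 19, 28.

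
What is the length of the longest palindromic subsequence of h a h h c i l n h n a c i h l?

Using dp[i][j] = 2 + dp[i+1][j−1] if the ends match, else max(dp[i+1][j], dp[i][j−1]):
dp[1][15] = 7. A witness is hinhnih at positions 4,6,8,9,10,13,14.

7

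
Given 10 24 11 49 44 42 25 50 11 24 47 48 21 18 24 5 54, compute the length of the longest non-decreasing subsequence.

7

One longest non-decreasing subsequence is 10, 11, 11, 24, 47, 48, 54 (positions 1,3,9,10,11,12,17), of length 7; no longer one exists.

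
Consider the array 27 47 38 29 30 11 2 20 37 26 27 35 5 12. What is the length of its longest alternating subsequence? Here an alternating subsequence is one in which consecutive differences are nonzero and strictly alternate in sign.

10

Track the best alternating length ending on an up-step vs a down-step at each position: up/down = 1/1, 2/1, 2/3, 2/3, 4/3, 1/5, 1/5, 6/5, 6/3, 6/7, 8/7, 8/7, 6/9, 10/9.
The maximum over both is 10; one such subsequence is 27, 47, 29, 30, 11, 37, 26, 27, 5, 12.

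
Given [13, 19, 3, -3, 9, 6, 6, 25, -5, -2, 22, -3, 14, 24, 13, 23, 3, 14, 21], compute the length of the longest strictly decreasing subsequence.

One longest decreasing subsequence is 13, 9, 6, -2, -3 (positions 1,5,6,10,12), of length 5; no longer one exists.

5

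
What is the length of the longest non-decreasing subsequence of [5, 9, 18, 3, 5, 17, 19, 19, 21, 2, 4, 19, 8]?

One longest non-decreasing subsequence is 5, 9, 18, 19, 19, 21 (positions 1,2,3,7,8,9), of length 6; no longer one exists.

6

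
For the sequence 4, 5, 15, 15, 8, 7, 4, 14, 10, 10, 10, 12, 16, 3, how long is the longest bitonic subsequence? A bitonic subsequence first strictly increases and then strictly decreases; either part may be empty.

7

One longest bitonic subsequence is 4, 5, 15, 8, 7, 4, 3 (positions 1,2,3,5,6,7,14): it rises to 15 then falls. Length 7 is optimal.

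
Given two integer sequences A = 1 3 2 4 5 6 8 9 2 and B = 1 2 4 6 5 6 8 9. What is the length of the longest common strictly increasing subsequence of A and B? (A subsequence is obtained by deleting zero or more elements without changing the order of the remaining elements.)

7

For each value that appears in both, track the longest common increasing run ending there.
The best achievable length is 7; one witness is 1, 2, 4, 5, 6, 8, 9 (A-positions 1,3,4,5,6,7,8, B-positions 1,2,3,5,6,7,8).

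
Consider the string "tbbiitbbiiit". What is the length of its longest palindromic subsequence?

One longest palindromic subsequence is tiibbiit (positions 1,4,5,7,8,10,11,12); it reads the same forward and backward, and the interval DP gives dp[1][12] = 8.

8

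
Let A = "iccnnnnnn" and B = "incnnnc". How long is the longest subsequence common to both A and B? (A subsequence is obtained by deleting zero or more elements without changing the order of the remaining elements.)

Backtracking the LCS table gives one alignment: i (A1,B1) → c (A3,B3) → n (A4,B4) → n (A5,B5) → n (A6,B6).
So the longest common subsequence has length 5.

5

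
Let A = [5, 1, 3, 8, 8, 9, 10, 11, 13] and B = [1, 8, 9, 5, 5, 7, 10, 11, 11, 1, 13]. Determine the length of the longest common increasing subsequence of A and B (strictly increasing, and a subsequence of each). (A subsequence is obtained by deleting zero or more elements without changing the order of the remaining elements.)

For each value that appears in both, track the longest common increasing run ending there.
The best achievable length is 6; one witness is 1, 8, 9, 10, 11, 13 (A-positions 2,4,6,7,8,9, B-positions 1,2,3,7,8,11).

6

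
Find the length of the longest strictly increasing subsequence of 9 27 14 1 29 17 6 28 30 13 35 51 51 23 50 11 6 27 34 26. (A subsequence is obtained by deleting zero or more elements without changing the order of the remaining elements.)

Let dp[i] be the longest increasing subsequence ending at position i. Then dp = [1, 2, 2, 1, 3, 3, 2, 4, 5, 3, 6, 7, 7, 4, 7, 3, 2, 5, 6, 5].
The maximum is 7; one witness is 9, 14, 17, 28, 30, 35, 51 at positions 1,3,6,8,9,11,12.

7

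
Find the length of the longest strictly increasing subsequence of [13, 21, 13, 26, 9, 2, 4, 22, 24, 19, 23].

4

One longest increasing subsequence is 13, 21, 22, 24 (positions 1,2,8,9), of length 4; no longer one exists.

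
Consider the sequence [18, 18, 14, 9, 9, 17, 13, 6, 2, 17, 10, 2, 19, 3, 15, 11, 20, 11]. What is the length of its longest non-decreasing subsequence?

One longest non-decreasing subsequence is 9, 9, 17, 17, 19, 20 (positions 4,5,6,10,13,17), of length 6; no longer one exists.

6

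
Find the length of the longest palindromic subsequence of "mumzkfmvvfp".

4

One longest palindromic subsequence is fvvf (positions 6,8,9,10); it reads the same forward and backward, and the interval DP gives dp[1][11] = 4.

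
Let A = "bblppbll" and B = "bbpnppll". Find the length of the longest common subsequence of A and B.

A longest common subsequence is bbppll (length 6); the LCS DP confirms no longer common subsequence exists.

6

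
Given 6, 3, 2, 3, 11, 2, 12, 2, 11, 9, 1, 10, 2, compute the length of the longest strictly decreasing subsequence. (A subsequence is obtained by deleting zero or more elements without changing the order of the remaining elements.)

Let dp[i] be the longest decreasing subsequence ending at position i. Then dp = [1, 2, 3, 2, 1, 3, 1, 3, 2, 3, 4, 3, 4].
The maximum is 4; one witness is 6, 3, 2, 1 at positions 1,2,3,11.

4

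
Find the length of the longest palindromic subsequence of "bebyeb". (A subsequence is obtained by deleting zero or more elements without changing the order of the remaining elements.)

5

Using dp[i][j] = 2 + dp[i+1][j−1] if the ends match, else max(dp[i+1][j], dp[i][j−1]):
dp[1][6] = 5. A witness is beyeb at positions 1,2,4,5,6.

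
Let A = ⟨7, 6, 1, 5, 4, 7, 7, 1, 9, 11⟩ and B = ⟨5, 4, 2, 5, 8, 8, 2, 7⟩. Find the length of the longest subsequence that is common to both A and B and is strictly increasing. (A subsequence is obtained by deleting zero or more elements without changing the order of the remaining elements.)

For each value that appears in both, track the longest common increasing run ending there.
The best achievable length is 2; one witness is 5, 7 (A-positions 4,6, B-positions 1,8).

2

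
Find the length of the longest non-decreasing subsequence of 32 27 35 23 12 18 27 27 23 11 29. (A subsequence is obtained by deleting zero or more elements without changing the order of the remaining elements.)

5

One longest non-decreasing subsequence is 12, 18, 27, 27, 29 (positions 5,6,7,8,11), of length 5; no longer one exists.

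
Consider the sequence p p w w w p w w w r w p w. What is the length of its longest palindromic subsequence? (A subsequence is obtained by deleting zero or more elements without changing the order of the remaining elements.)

9

One longest palindromic subsequence is pwwwwwwwp (positions 2,3,4,5,7,8,9,11,12); it reads the same forward and backward, and the interval DP gives dp[1][13] = 9.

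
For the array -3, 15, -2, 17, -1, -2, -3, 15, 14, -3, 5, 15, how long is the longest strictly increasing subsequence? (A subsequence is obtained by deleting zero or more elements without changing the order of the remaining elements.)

Let dp[i] be the longest increasing subsequence ending at position i. Then dp = [1, 2, 2, 3, 3, 2, 1, 4, 4, 1, 4, 5].
The maximum is 5; one witness is -3, -2, -1, 14, 15 at positions 1,3,5,9,12.

5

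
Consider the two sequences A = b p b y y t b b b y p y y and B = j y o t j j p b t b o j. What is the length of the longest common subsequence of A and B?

4

Backtracking the LCS table gives one alignment: p (A2,B7) → b (A3,B8) → t (A6,B9) → b (A7,B10).
So the longest common subsequence has length 4.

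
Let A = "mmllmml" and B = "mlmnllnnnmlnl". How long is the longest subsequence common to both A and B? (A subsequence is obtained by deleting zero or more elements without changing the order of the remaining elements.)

A longest common subsequence is mmllml (length 6); the LCS DP confirms no longer common subsequence exists.

6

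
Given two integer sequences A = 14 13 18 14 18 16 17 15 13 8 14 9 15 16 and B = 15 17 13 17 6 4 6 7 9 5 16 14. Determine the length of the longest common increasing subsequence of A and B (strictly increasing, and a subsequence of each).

For each value that appears in both, track the longest common increasing run ending there.
The best achievable length is 2; one witness is 13, 17 (A-positions 2,7, B-positions 3,4).

2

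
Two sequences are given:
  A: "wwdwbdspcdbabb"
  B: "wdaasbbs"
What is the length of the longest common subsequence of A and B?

5

A longest common subsequence is wdsbb (length 5); the LCS DP confirms no longer common subsequence exists.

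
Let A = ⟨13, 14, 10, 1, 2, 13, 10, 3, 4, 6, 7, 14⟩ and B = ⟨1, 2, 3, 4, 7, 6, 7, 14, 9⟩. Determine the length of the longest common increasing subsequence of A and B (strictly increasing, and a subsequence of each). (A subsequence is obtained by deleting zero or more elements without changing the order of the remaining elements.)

7

For each value that appears in both, track the longest common increasing run ending there.
The best achievable length is 7; one witness is 1, 2, 3, 4, 6, 7, 14 (A-positions 4,5,8,9,10,11,12, B-positions 1,2,3,4,6,7,8).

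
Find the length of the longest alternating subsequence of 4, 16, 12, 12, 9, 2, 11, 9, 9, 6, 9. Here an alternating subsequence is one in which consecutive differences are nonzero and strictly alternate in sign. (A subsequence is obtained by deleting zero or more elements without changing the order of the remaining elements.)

Track the best alternating length ending on an up-step vs a down-step at each position: up/down = 1/1, 2/1, 2/3, 2/3, 2/3, 1/3, 4/3, 4/5, 4/5, 4/5, 6/5.
The maximum over both is 6; one such subsequence is 4, 16, 9, 11, 6, 9.

6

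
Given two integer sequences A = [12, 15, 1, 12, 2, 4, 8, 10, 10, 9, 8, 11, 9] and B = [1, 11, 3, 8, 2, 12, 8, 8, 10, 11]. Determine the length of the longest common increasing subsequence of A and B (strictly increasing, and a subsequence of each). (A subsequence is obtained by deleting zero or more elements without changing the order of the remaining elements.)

A longest common strictly increasing subsequence is 1, 2, 8, 10, 11 (length 5); it appears in order in both A and B, and no longer such subsequence exists.

5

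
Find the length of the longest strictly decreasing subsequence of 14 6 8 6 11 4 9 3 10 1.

Let dp[i] be the longest decreasing subsequence ending at position i. Then dp = [1, 2, 2, 3, 2, 4, 3, 5, 3, 6].
The maximum is 6; one witness is 14, 8, 6, 4, 3, 1 at positions 1,3,4,6,8,10.

6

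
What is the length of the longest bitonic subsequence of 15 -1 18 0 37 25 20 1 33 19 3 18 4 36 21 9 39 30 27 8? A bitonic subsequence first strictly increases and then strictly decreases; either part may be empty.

10

Let inc[i] be the LIS ending at i and dec[i] the longest strictly decreasing subsequence starting at i. inc = [1, 1, 2, 2, 3, 3, 3, 3, 4, 4, 4, 5, 5, 6, 6, 6, 7, 7, 7, 6], dec = [3, 1, 3, 1, 7, 6, 5, 1, 5, 4, 1, 3, 1, 4, 3, 2, 4, 3, 2, 1].
max_i inc[i]+dec[i]−1 = 10, with one witness -1, 0, 1, 3, 18, 36, 39, 30, 27, 8.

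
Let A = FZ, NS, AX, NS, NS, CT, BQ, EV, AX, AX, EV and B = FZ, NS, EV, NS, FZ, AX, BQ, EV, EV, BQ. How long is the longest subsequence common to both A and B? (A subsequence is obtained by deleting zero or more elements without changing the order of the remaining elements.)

6

Backtracking the LCS table gives one alignment: FZ (A1,B1) → NS (A2,B4) → AX (A3,B6) → BQ (A7,B7) → EV (A8,B8) → EV (A11,B9).
So the longest common subsequence has length 6.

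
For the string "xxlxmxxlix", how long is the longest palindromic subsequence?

7

One longest palindromic subsequence is xlxxxlx (positions 1,3,4,6,7,8,10); it reads the same forward and backward, and the interval DP gives dp[1][10] = 7.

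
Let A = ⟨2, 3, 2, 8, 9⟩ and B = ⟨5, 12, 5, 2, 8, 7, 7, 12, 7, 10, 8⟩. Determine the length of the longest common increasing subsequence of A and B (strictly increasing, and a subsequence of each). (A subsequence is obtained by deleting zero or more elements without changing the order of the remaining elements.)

2

A longest common strictly increasing subsequence is 2, 8 (length 2); it appears in order in both A and B, and no longer such subsequence exists.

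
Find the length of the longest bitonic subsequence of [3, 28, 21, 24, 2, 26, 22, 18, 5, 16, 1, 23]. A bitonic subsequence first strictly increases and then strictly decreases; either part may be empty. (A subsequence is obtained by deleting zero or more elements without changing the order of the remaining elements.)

One longest bitonic subsequence is 3, 21, 24, 26, 22, 18, 16, 1 (positions 1,3,4,6,7,8,10,11): it rises to 26 then falls. Length 8 is optimal.

8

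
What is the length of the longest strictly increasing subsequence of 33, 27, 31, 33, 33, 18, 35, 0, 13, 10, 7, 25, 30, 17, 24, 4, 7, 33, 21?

5

Let dp[i] be the longest increasing subsequence ending at position i. Then dp = [1, 1, 2, 3, 3, 1, 4, 1, 2, 2, 2, 3, 4, 3, 4, 2, 3, 5, 4].
The maximum is 5; one witness is 0, 13, 25, 30, 33 at positions 8,9,12,13,18.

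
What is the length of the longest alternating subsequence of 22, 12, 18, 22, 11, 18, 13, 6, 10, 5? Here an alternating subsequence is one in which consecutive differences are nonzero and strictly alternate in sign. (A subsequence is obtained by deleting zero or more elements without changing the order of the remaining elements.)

A longest alternating subsequence is 22, 12, 18, 11, 18, 6, 10, 5 (positions 1,2,3,5,6,8,9,10); its 7 consecutive differences strictly alternate in sign, and length 8 is optimal.

8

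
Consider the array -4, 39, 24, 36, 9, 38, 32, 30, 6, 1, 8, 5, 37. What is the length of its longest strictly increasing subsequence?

4

Scanning left to right, the best length ending at each element is: -4→1, 39→2, 24→2, 36→3, 9→2, 38→4, 32→3, 30→3, 6→2, 1→2, 8→3, 5→3, 37→4.
So the longest increasing subsequence has length 4, e.g. -4, 24, 36, 38.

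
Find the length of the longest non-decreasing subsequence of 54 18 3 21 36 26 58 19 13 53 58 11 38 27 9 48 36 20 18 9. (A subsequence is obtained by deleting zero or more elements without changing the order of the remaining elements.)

One longest non-decreasing subsequence is 18, 21, 36, 58, 58 (positions 2,4,5,7,11), of length 5; no longer one exists.

5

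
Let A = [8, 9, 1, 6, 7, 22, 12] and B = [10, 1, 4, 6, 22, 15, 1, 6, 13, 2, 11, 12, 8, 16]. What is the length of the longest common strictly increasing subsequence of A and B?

A longest common strictly increasing subsequence is 1, 6, 22 (length 3); it appears in order in both A and B, and no longer such subsequence exists.

3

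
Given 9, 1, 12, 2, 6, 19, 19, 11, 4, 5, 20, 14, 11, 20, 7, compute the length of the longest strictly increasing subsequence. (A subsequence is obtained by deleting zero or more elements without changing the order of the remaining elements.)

6

Let dp[i] be the longest increasing subsequence ending at position i. Then dp = [1, 1, 2, 2, 3, 4, 4, 4, 3, 4, 5, 5, 5, 6, 5].
The maximum is 6; one witness is 1, 2, 6, 11, 14, 20 at positions 2,4,5,8,12,14.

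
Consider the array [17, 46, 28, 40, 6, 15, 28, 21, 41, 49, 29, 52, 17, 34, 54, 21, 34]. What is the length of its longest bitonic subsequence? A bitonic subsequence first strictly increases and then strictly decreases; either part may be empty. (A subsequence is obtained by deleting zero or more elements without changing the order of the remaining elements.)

8

One longest bitonic subsequence is 17, 28, 40, 41, 49, 52, 34, 21 (positions 1,3,4,9,10,12,14,16): it rises to 52 then falls. Length 8 is optimal.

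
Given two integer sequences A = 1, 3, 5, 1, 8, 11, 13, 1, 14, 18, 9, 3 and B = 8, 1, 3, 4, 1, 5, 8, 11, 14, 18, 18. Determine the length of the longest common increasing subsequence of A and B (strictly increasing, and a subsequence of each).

For each value that appears in both, track the longest common increasing run ending there.
The best achievable length is 7; one witness is 1, 3, 5, 8, 11, 14, 18 (A-positions 1,2,3,5,6,9,10, B-positions 2,3,6,7,8,9,10).

7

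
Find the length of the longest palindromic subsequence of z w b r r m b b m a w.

6

One longest palindromic subsequence is wmbbmw (positions 2,6,7,8,9,11); it reads the same forward and backward, and the interval DP gives dp[1][11] = 6.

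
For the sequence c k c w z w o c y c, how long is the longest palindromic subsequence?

Using dp[i][j] = 2 + dp[i+1][j−1] if the ends match, else max(dp[i+1][j], dp[i][j−1]):
dp[1][10] = 7. A witness is ccwzwcc at positions 1,3,4,5,6,8,10.

7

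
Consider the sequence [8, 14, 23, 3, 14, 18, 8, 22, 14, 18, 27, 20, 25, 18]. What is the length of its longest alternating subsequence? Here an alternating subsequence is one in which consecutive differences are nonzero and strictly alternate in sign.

11

Track the best alternating length ending on an up-step vs a down-step at each position: up/down = 1/1, 2/1, 2/1, 1/3, 4/3, 4/3, 4/5, 6/3, 6/7, 8/7, 8/1, 8/9, 10/9, 8/11.
The maximum over both is 11; one such subsequence is 8, 14, 3, 14, 8, 22, 14, 27, 20, 25, 18.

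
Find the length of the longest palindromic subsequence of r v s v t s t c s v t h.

Using dp[i][j] = 2 + dp[i+1][j−1] if the ends match, else max(dp[i+1][j], dp[i][j−1]):
dp[1][12] = 7. A witness is vststsv at positions 2,3,5,6,7,9,10.

7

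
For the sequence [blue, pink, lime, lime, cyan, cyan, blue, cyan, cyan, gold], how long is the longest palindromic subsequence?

One longest palindromic subsequence is cyan cyan blue cyan cyan (positions 5,6,7,8,9); it reads the same forward and backward, and the interval DP gives dp[1][10] = 5.

5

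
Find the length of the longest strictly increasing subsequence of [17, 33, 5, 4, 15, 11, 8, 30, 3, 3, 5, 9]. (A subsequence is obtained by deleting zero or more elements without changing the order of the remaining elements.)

3

One longest increasing subsequence is 5, 15, 30 (positions 3,5,8), of length 3; no longer one exists.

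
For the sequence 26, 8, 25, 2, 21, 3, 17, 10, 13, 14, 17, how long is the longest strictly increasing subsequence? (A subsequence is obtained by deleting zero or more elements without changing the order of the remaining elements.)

6

Scanning left to right, the best length ending at each element is: 26→1, 8→1, 25→2, 2→1, 21→2, 3→2, 17→3, 10→3, 13→4, 14→5, 17→6.
So the longest increasing subsequence has length 6, e.g. 2, 3, 10, 13, 14, 17.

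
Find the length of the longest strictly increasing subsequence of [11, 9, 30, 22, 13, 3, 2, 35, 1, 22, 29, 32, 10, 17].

Let dp[i] be the longest increasing subsequence ending at position i. Then dp = [1, 1, 2, 2, 2, 1, 1, 3, 1, 3, 4, 5, 2, 3].
The maximum is 5; one witness is 11, 13, 22, 29, 32 at positions 1,5,10,11,12.

5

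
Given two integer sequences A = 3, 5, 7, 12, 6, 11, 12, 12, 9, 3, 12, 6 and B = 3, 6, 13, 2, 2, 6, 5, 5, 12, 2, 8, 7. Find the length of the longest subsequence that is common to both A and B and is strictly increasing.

3

For each value that appears in both, track the longest common increasing run ending there.
The best achievable length is 3; one witness is 3, 5, 12 (A-positions 1,2,4, B-positions 1,7,9).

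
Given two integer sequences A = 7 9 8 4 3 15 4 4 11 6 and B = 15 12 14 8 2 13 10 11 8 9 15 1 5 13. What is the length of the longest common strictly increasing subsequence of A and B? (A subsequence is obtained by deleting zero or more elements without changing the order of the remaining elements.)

2

A longest common strictly increasing subsequence is 8, 11 (length 2); it appears in order in both A and B, and no longer such subsequence exists.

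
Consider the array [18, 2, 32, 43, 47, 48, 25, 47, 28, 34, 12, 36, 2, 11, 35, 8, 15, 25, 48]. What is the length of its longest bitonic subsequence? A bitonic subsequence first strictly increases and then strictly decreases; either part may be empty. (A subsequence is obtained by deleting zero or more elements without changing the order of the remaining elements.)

10

Let inc[i] be the LIS ending at i and dec[i] the longest strictly decreasing subsequence starting at i. inc = [1, 1, 2, 3, 4, 5, 2, 4, 3, 4, 2, 5, 1, 2, 5, 2, 3, 4, 6], dec = [4, 1, 5, 5, 5, 6, 4, 5, 4, 4, 3, 3, 1, 2, 2, 1, 1, 1, 1].
max_i inc[i]+dec[i]−1 = 10, with one witness 18, 32, 43, 47, 48, 47, 34, 12, 11, 8.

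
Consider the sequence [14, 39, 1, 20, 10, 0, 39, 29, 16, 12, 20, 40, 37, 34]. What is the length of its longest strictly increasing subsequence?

5

Let dp[i] be the longest increasing subsequence ending at position i. Then dp = [1, 2, 1, 2, 2, 1, 3, 3, 3, 3, 4, 5, 5, 5].
The maximum is 5; one witness is 1, 10, 16, 20, 40 at positions 3,5,9,11,12.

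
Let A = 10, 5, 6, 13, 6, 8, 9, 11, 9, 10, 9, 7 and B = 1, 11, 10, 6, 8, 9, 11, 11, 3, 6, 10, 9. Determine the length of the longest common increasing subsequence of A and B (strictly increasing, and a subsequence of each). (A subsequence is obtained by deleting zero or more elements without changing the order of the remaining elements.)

4

For each value that appears in both, track the longest common increasing run ending there.
The best achievable length is 4; one witness is 6, 8, 9, 11 (A-positions 3,6,7,8, B-positions 4,5,6,7).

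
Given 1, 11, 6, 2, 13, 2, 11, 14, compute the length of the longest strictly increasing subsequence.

One longest increasing subsequence is 1, 11, 13, 14 (positions 1,2,5,8), of length 4; no longer one exists.

4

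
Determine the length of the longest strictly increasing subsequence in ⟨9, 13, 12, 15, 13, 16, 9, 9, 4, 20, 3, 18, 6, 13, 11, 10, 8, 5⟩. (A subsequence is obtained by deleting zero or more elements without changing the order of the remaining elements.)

5

Scanning left to right, the best length ending at each element is: 9→1, 13→2, 12→2, 15→3, 13→3, 16→4, 9→1, 9→1, 4→1, 20→5, 3→1, 18→5, 6→2, 13→3, 11→3, 10→3, 8→3, 5→2.
So the longest increasing subsequence has length 5, e.g. 9, 13, 15, 16, 20.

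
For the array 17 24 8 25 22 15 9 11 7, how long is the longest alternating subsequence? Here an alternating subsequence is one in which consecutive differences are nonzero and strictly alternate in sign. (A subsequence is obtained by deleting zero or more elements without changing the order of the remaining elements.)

Track the best alternating length ending on an up-step vs a down-step at each position: up/down = 1/1, 2/1, 1/3, 4/1, 4/5, 4/5, 4/5, 6/5, 1/7.
The maximum over both is 7; one such subsequence is 17, 24, 8, 25, 9, 11, 7.

7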